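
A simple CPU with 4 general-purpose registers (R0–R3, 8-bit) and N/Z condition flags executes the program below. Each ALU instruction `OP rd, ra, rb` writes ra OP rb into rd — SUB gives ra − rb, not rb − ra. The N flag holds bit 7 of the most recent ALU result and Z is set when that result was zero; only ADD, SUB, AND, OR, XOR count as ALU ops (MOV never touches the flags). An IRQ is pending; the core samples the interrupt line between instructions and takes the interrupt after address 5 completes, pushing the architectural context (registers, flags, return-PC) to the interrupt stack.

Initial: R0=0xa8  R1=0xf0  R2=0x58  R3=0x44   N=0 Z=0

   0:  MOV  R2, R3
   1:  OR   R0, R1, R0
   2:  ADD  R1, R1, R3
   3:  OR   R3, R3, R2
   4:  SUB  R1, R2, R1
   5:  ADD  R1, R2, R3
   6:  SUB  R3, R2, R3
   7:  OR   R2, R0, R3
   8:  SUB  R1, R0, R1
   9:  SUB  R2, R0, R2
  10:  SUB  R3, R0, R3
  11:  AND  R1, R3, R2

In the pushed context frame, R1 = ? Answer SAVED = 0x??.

SAVED = 0x88

after  0: R0=0xa8 R1=0xf0 R2=0x44 R3=0x44  N=0 Z=0
after  1: R0=0xf8 R1=0xf0 R2=0x44 R3=0x44  N=1 Z=0
after  2: R0=0xf8 R1=0x34 R2=0x44 R3=0x44  N=0 Z=0
after  3: R0=0xf8 R1=0x34 R2=0x44 R3=0x44  N=0 Z=0
after  4: R0=0xf8 R1=0x10 R2=0x44 R3=0x44  N=0 Z=0
after  5: R0=0xf8 R1=0x88 R2=0x44 R3=0x44  N=1 Z=0
-- IRQ taken; context saved, return-PC = 6 --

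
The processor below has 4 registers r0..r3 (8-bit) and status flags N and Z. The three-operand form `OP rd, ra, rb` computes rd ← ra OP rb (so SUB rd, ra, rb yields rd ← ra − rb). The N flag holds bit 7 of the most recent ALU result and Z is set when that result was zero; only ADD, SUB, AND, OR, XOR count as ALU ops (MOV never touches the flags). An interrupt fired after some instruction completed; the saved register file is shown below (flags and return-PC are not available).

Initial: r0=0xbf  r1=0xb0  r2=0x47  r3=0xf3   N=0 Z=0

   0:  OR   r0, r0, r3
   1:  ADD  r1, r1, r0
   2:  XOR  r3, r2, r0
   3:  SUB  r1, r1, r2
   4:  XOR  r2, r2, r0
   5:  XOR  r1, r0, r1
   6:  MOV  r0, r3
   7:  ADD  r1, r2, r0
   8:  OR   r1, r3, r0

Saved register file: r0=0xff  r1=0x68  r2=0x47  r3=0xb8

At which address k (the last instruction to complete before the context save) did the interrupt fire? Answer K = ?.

K = 3

after  0: r0=0xff r1=0xb0 r2=0x47 r3=0xf3  N=1 Z=0
after  1: r0=0xff r1=0xaf r2=0x47 r3=0xf3  N=1 Z=0
after  2: r0=0xff r1=0xaf r2=0x47 r3=0xb8  N=1 Z=0
after  3: r0=0xff r1=0x68 r2=0x47 r3=0xb8  N=0 Z=0
-- IRQ taken; context saved, return-PC = 4 --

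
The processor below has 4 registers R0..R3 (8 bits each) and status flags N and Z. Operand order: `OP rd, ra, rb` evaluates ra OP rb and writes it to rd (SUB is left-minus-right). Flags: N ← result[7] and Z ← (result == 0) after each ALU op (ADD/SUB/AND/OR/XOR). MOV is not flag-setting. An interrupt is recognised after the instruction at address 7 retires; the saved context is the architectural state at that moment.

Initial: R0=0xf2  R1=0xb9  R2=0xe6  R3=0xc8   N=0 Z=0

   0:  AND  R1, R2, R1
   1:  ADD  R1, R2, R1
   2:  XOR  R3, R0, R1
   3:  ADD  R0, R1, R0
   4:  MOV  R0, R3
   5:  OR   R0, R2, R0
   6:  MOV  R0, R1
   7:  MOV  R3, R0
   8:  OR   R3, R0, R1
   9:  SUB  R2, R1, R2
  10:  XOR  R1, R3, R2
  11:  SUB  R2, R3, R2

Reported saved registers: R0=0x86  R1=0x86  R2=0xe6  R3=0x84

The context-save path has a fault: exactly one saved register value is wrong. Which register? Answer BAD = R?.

BAD = R3

after  0: R0=0xf2 R1=0xa0 R2=0xe6 R3=0xc8  N=1 Z=0
after  1: R0=0xf2 R1=0x86 R2=0xe6 R3=0xc8  N=1 Z=0
after  2: R0=0xf2 R1=0x86 R2=0xe6 R3=0x74  N=0 Z=0
after  3: R0=0x78 R1=0x86 R2=0xe6 R3=0x74  N=0 Z=0
after  4: R0=0x74 R1=0x86 R2=0xe6 R3=0x74  N=0 Z=0
after  5: R0=0xf6 R1=0x86 R2=0xe6 R3=0x74  N=1 Z=0
after  6: R0=0x86 R1=0x86 R2=0xe6 R3=0x74  N=1 Z=0
after  7: R0=0x86 R1=0x86 R2=0xe6 R3=0x86  N=1 Z=0
-- IRQ taken; context saved, return-PC = 8 --
mismatch: R3: reported 0x84 vs actual 0x86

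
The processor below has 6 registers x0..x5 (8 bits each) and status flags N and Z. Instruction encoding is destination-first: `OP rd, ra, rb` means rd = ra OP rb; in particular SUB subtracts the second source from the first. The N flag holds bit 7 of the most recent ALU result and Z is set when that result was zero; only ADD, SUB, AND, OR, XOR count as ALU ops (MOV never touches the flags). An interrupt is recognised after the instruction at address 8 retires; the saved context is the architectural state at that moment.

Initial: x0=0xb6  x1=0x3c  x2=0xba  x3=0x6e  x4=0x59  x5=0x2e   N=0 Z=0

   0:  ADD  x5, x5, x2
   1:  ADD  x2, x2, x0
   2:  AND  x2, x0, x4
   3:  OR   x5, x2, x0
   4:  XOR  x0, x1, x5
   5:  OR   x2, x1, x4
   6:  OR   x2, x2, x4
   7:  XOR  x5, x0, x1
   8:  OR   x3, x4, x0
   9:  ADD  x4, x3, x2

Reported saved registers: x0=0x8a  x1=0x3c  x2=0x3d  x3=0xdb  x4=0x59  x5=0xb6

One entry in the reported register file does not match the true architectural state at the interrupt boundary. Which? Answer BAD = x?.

BAD = x2

after  0: x0=0xb6 x1=0x3c x2=0xba x3=0x6e x4=0x59 x5=0xe8  N=1 Z=0
after  1: x0=0xb6 x1=0x3c x2=0x70 x3=0x6e x4=0x59 x5=0xe8  N=0 Z=0
after  2: x0=0xb6 x1=0x3c x2=0x10 x3=0x6e x4=0x59 x5=0xe8  N=0 Z=0
after  3: x0=0xb6 x1=0x3c x2=0x10 x3=0x6e x4=0x59 x5=0xb6  N=1 Z=0
after  4: x0=0x8a x1=0x3c x2=0x10 x3=0x6e x4=0x59 x5=0xb6  N=1 Z=0
after  5: x0=0x8a x1=0x3c x2=0x7d x3=0x6e x4=0x59 x5=0xb6  N=0 Z=0
after  6: x0=0x8a x1=0x3c x2=0x7d x3=0x6e x4=0x59 x5=0xb6  N=0 Z=0
after  7: x0=0x8a x1=0x3c x2=0x7d x3=0x6e x4=0x59 x5=0xb6  N=1 Z=0
after  8: x0=0x8a x1=0x3c x2=0x7d x3=0xdb x4=0x59 x5=0xb6  N=1 Z=0
-- IRQ taken; context saved, return-PC = 9 --
mismatch: x2: reported 0x3d vs actual 0x7d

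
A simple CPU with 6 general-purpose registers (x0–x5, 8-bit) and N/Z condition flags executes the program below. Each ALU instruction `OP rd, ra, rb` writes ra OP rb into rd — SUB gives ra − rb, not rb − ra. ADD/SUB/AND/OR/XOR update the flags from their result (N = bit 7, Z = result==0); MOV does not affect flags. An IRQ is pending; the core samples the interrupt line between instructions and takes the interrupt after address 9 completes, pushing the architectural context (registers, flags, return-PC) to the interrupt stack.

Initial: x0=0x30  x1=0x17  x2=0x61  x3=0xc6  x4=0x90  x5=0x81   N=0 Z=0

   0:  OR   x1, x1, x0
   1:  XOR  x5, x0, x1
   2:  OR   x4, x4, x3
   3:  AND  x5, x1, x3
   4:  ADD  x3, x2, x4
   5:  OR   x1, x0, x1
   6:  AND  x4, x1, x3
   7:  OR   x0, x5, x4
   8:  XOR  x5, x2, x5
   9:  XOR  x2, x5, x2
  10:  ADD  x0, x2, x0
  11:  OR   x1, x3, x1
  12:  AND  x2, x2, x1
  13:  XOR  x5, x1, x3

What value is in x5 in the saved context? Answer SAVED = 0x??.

SAVED = 0x67

after  0: x0=0x30 x1=0x37 x2=0x61 x3=0xc6 x4=0x90 x5=0x81  N=0 Z=0
after  1: x0=0x30 x1=0x37 x2=0x61 x3=0xc6 x4=0x90 x5=0x07  N=0 Z=0
after  2: x0=0x30 x1=0x37 x2=0x61 x3=0xc6 x4=0xd6 x5=0x07  N=1 Z=0
after  3: x0=0x30 x1=0x37 x2=0x61 x3=0xc6 x4=0xd6 x5=0x06  N=0 Z=0
after  4: x0=0x30 x1=0x37 x2=0x61 x3=0x37 x4=0xd6 x5=0x06  N=0 Z=0
after  5: x0=0x30 x1=0x37 x2=0x61 x3=0x37 x4=0xd6 x5=0x06  N=0 Z=0
after  6: x0=0x30 x1=0x37 x2=0x61 x3=0x37 x4=0x37 x5=0x06  N=0 Z=0
after  7: x0=0x37 x1=0x37 x2=0x61 x3=0x37 x4=0x37 x5=0x06  N=0 Z=0
after  8: x0=0x37 x1=0x37 x2=0x61 x3=0x37 x4=0x37 x5=0x67  N=0 Z=0
after  9: x0=0x37 x1=0x37 x2=0x06 x3=0x37 x4=0x37 x5=0x67  N=0 Z=0
-- IRQ taken; context saved, return-PC = 10 --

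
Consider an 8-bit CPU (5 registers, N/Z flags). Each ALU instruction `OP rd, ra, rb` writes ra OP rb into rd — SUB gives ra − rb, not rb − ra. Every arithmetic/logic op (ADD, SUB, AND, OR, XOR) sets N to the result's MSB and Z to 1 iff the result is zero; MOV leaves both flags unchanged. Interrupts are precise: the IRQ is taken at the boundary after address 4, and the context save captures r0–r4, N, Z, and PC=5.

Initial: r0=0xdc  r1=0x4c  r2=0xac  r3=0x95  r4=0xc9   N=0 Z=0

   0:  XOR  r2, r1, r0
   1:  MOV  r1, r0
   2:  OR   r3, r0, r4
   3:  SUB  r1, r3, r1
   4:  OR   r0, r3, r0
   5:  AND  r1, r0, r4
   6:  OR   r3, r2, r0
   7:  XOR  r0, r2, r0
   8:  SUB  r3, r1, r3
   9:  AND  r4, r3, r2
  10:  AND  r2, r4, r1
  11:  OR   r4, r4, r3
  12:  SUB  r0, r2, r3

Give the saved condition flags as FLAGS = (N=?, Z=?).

FLAGS = (N=1, Z=0)

after  0: r0=0xdc r1=0x4c r2=0x90 r3=0x95 r4=0xc9  N=1 Z=0
after  1: r0=0xdc r1=0xdc r2=0x90 r3=0x95 r4=0xc9  N=1 Z=0
after  2: r0=0xdc r1=0xdc r2=0x90 r3=0xdd r4=0xc9  N=1 Z=0
after  3: r0=0xdc r1=0x01 r2=0x90 r3=0xdd r4=0xc9  N=0 Z=0
after  4: r0=0xdd r1=0x01 r2=0x90 r3=0xdd r4=0xc9  N=1 Z=0
-- IRQ taken; context saved, return-PC = 5 --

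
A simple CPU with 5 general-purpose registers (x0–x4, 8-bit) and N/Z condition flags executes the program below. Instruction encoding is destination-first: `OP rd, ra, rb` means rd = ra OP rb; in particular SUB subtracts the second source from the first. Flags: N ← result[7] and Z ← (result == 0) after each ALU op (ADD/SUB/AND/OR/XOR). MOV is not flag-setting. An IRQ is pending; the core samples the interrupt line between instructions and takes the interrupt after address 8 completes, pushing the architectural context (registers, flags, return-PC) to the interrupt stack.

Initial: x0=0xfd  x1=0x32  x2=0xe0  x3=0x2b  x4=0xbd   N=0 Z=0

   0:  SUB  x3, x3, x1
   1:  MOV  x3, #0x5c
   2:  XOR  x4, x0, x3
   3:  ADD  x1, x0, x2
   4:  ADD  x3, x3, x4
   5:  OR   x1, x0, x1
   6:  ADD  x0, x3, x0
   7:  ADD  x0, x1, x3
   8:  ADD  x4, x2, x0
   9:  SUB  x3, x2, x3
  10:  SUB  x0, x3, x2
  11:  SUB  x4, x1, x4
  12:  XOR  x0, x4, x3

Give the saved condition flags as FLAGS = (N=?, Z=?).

after  0: x0=0xfd x1=0x32 x2=0xe0 x3=0xf9 x4=0xbd  N=1 Z=0
after  1: x0=0xfd x1=0x32 x2=0xe0 x3=0x5c x4=0xbd  N=1 Z=0
after  2: x0=0xfd x1=0x32 x2=0xe0 x3=0x5c x4=0xa1  N=1 Z=0
after  3: x0=0xfd x1=0xdd x2=0xe0 x3=0x5c x4=0xa1  N=1 Z=0
after  4: x0=0xfd x1=0xdd x2=0xe0 x3=0xfd x4=0xa1  N=1 Z=0
after  5: x0=0xfd x1=0xfd x2=0xe0 x3=0xfd x4=0xa1  N=1 Z=0
after  6: x0=0xfa x1=0xfd x2=0xe0 x3=0xfd x4=0xa1  N=1 Z=0
after  7: x0=0xfa x1=0xfd x2=0xe0 x3=0xfd x4=0xa1  N=1 Z=0
after  8: x0=0xfa x1=0xfd x2=0xe0 x3=0xfd x4=0xda  N=1 Z=0
-- IRQ taken; context saved, return-PC = 9 --

FLAGS = (N=1, Z=0)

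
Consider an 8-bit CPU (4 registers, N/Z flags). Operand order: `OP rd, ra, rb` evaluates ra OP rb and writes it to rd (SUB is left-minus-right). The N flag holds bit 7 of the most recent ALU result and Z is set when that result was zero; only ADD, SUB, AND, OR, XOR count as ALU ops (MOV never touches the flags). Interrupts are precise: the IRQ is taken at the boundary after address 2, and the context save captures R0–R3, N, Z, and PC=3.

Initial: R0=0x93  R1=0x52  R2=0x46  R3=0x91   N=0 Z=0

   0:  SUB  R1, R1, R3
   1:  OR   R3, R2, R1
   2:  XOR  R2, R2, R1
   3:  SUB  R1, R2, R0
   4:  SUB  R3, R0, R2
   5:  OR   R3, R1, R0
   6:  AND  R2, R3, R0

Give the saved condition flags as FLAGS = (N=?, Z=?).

FLAGS = (N=1, Z=0)

after  0: R0=0x93 R1=0xc1 R2=0x46 R3=0x91  N=1 Z=0
after  1: R0=0x93 R1=0xc1 R2=0x46 R3=0xc7  N=1 Z=0
after  2: R0=0x93 R1=0xc1 R2=0x87 R3=0xc7  N=1 Z=0
-- IRQ taken; context saved, return-PC = 3 --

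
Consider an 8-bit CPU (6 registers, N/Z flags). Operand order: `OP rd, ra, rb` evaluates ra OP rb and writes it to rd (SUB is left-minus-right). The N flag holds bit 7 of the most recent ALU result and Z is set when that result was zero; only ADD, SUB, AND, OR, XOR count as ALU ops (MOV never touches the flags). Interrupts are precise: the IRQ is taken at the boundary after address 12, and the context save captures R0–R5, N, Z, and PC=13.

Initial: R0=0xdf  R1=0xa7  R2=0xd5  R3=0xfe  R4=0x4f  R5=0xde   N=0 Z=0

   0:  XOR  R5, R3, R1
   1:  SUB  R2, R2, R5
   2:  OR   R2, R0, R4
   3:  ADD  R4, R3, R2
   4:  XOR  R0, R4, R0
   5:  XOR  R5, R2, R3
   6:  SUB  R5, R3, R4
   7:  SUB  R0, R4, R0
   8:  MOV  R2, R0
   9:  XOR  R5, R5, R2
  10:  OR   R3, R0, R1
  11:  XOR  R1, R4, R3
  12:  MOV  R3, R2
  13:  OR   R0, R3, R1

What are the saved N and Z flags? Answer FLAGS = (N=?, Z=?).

FLAGS = (N=0, Z=0)

after  0: R0=0xdf R1=0xa7 R2=0xd5 R3=0xfe R4=0x4f R5=0x59  N=0 Z=0
after  1: R0=0xdf R1=0xa7 R2=0x7c R3=0xfe R4=0x4f R5=0x59  N=0 Z=0
after  2: R0=0xdf R1=0xa7 R2=0xdf R3=0xfe R4=0x4f R5=0x59  N=1 Z=0
after  3: R0=0xdf R1=0xa7 R2=0xdf R3=0xfe R4=0xdd R5=0x59  N=1 Z=0
after  4: R0=0x02 R1=0xa7 R2=0xdf R3=0xfe R4=0xdd R5=0x59  N=0 Z=0
after  5: R0=0x02 R1=0xa7 R2=0xdf R3=0xfe R4=0xdd R5=0x21  N=0 Z=0
after  6: R0=0x02 R1=0xa7 R2=0xdf R3=0xfe R4=0xdd R5=0x21  N=0 Z=0
after  7: R0=0xdb R1=0xa7 R2=0xdf R3=0xfe R4=0xdd R5=0x21  N=1 Z=0
after  8: R0=0xdb R1=0xa7 R2=0xdb R3=0xfe R4=0xdd R5=0x21  N=1 Z=0
after  9: R0=0xdb R1=0xa7 R2=0xdb R3=0xfe R4=0xdd R5=0xfa  N=1 Z=0
after 10: R0=0xdb R1=0xa7 R2=0xdb R3=0xff R4=0xdd R5=0xfa  N=1 Z=0
after 11: R0=0xdb R1=0x22 R2=0xdb R3=0xff R4=0xdd R5=0xfa  N=0 Z=0
after 12: R0=0xdb R1=0x22 R2=0xdb R3=0xdb R4=0xdd R5=0xfa  N=0 Z=0
-- IRQ taken; context saved, return-PC = 13 --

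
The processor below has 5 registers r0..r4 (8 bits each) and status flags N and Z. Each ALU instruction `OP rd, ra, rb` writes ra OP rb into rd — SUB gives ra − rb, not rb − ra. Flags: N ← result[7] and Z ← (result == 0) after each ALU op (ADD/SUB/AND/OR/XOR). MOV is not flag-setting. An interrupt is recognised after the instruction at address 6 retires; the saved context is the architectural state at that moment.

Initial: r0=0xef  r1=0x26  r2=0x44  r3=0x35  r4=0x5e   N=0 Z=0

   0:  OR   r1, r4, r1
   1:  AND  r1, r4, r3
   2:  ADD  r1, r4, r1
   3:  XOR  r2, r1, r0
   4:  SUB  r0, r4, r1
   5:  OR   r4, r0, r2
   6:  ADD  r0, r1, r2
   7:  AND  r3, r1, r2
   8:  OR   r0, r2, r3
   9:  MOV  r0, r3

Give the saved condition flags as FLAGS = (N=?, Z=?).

after  0: r0=0xef r1=0x7e r2=0x44 r3=0x35 r4=0x5e  N=0 Z=0
after  1: r0=0xef r1=0x14 r2=0x44 r3=0x35 r4=0x5e  N=0 Z=0
after  2: r0=0xef r1=0x72 r2=0x44 r3=0x35 r4=0x5e  N=0 Z=0
after  3: r0=0xef r1=0x72 r2=0x9d r3=0x35 r4=0x5e  N=1 Z=0
after  4: r0=0xec r1=0x72 r2=0x9d r3=0x35 r4=0x5e  N=1 Z=0
after  5: r0=0xec r1=0x72 r2=0x9d r3=0x35 r4=0xfd  N=1 Z=0
after  6: r0=0x0f r1=0x72 r2=0x9d r3=0x35 r4=0xfd  N=0 Z=0
-- IRQ taken; context saved, return-PC = 7 --

FLAGS = (N=0, Z=0)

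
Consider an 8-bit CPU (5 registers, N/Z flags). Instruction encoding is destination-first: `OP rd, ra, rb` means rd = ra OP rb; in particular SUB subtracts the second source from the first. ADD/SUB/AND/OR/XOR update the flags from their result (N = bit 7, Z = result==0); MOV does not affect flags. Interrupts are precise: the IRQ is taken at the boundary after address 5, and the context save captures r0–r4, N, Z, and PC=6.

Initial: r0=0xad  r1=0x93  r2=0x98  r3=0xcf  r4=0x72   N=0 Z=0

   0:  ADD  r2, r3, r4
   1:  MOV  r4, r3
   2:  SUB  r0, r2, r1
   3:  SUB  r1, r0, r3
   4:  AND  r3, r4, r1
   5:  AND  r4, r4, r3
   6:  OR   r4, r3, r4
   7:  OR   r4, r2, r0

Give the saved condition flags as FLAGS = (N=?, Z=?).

FLAGS = (N=1, Z=0)

after  0: r0=0xad r1=0x93 r2=0x41 r3=0xcf r4=0x72  N=0 Z=0
after  1: r0=0xad r1=0x93 r2=0x41 r3=0xcf r4=0xcf  N=0 Z=0
after  2: r0=0xae r1=0x93 r2=0x41 r3=0xcf r4=0xcf  N=1 Z=0
after  3: r0=0xae r1=0xdf r2=0x41 r3=0xcf r4=0xcf  N=1 Z=0
after  4: r0=0xae r1=0xdf r2=0x41 r3=0xcf r4=0xcf  N=1 Z=0
after  5: r0=0xae r1=0xdf r2=0x41 r3=0xcf r4=0xcf  N=1 Z=0
-- IRQ taken; context saved, return-PC = 6 --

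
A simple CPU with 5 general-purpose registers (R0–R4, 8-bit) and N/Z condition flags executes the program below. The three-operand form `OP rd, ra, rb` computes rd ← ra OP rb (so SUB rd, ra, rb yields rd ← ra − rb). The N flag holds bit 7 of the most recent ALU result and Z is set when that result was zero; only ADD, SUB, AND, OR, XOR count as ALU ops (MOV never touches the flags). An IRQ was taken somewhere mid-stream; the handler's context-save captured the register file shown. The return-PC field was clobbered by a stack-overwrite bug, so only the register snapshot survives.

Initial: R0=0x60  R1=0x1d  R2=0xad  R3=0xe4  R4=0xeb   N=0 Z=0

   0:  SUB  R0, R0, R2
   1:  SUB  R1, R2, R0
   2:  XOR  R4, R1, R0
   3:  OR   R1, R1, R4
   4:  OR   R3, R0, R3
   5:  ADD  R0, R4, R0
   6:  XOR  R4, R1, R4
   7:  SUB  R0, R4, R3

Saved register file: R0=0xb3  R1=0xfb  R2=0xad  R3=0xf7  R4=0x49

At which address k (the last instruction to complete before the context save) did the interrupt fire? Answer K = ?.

after  0: R0=0xb3 R1=0x1d R2=0xad R3=0xe4 R4=0xeb  N=1 Z=0
after  1: R0=0xb3 R1=0xfa R2=0xad R3=0xe4 R4=0xeb  N=1 Z=0
after  2: R0=0xb3 R1=0xfa R2=0xad R3=0xe4 R4=0x49  N=0 Z=0
after  3: R0=0xb3 R1=0xfb R2=0xad R3=0xe4 R4=0x49  N=1 Z=0
after  4: R0=0xb3 R1=0xfb R2=0xad R3=0xf7 R4=0x49  N=1 Z=0
-- IRQ taken; context saved, return-PC = 5 --

K = 4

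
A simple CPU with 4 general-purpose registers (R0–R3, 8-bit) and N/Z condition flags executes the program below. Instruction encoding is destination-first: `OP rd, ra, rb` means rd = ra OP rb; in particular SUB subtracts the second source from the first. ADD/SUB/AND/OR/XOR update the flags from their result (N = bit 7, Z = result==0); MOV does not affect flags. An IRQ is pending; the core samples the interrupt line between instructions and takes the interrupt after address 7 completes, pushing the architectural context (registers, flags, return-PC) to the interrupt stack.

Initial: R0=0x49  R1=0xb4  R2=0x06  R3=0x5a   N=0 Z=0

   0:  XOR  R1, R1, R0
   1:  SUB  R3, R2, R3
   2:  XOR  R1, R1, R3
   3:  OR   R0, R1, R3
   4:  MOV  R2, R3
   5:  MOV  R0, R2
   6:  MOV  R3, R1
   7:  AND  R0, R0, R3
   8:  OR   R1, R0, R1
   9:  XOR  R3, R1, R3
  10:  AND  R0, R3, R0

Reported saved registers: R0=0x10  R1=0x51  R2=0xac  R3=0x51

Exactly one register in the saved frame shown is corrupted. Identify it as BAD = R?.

BAD = R0

after  0: R0=0x49 R1=0xfd R2=0x06 R3=0x5a  N=1 Z=0
after  1: R0=0x49 R1=0xfd R2=0x06 R3=0xac  N=1 Z=0
after  2: R0=0x49 R1=0x51 R2=0x06 R3=0xac  N=0 Z=0
after  3: R0=0xfd R1=0x51 R2=0x06 R3=0xac  N=1 Z=0
after  4: R0=0xfd R1=0x51 R2=0xac R3=0xac  N=1 Z=0
after  5: R0=0xac R1=0x51 R2=0xac R3=0xac  N=1 Z=0
after  6: R0=0xac R1=0x51 R2=0xac R3=0x51  N=1 Z=0
after  7: R0=0x00 R1=0x51 R2=0xac R3=0x51  N=0 Z=1
-- IRQ taken; context saved, return-PC = 8 --
mismatch: R0: reported 0x10 vs actual 0x00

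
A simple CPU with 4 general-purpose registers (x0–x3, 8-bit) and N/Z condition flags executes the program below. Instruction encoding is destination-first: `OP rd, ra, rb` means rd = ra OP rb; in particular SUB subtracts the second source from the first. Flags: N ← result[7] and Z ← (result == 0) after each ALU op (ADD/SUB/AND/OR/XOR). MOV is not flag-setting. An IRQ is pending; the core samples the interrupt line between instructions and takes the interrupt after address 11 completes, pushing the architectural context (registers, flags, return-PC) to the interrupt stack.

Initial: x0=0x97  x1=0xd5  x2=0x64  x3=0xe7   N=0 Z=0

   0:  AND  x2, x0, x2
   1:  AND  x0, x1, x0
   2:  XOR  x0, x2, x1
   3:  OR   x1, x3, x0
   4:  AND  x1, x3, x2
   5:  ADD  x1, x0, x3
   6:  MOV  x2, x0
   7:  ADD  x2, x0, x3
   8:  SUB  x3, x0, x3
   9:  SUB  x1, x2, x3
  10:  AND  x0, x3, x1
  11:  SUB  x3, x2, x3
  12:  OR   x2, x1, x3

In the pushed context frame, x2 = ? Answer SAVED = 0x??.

after  0: x0=0x97 x1=0xd5 x2=0x04 x3=0xe7  N=0 Z=0
after  1: x0=0x95 x1=0xd5 x2=0x04 x3=0xe7  N=1 Z=0
after  2: x0=0xd1 x1=0xd5 x2=0x04 x3=0xe7  N=1 Z=0
after  3: x0=0xd1 x1=0xf7 x2=0x04 x3=0xe7  N=1 Z=0
after  4: x0=0xd1 x1=0x04 x2=0x04 x3=0xe7  N=0 Z=0
after  5: x0=0xd1 x1=0xb8 x2=0x04 x3=0xe7  N=1 Z=0
after  6: x0=0xd1 x1=0xb8 x2=0xd1 x3=0xe7  N=1 Z=0
after  7: x0=0xd1 x1=0xb8 x2=0xb8 x3=0xe7  N=1 Z=0
after  8: x0=0xd1 x1=0xb8 x2=0xb8 x3=0xea  N=1 Z=0
after  9: x0=0xd1 x1=0xce x2=0xb8 x3=0xea  N=1 Z=0
after 10: x0=0xca x1=0xce x2=0xb8 x3=0xea  N=1 Z=0
after 11: x0=0xca x1=0xce x2=0xb8 x3=0xce  N=1 Z=0
-- IRQ taken; context saved, return-PC = 12 --

SAVED = 0xb8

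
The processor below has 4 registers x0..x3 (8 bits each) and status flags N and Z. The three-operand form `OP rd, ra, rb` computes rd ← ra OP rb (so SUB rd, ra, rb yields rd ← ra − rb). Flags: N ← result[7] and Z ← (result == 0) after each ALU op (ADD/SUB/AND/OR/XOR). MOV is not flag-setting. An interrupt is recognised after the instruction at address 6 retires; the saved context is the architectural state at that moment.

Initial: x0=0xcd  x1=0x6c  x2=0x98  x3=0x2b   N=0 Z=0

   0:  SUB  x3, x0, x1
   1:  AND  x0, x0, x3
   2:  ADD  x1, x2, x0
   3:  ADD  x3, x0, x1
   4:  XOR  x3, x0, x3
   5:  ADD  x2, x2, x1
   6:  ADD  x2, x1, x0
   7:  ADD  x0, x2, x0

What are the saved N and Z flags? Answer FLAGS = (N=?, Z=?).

FLAGS = (N=0, Z=0)

after  0: x0=0xcd x1=0x6c x2=0x98 x3=0x61  N=0 Z=0
after  1: x0=0x41 x1=0x6c x2=0x98 x3=0x61  N=0 Z=0
after  2: x0=0x41 x1=0xd9 x2=0x98 x3=0x61  N=1 Z=0
after  3: x0=0x41 x1=0xd9 x2=0x98 x3=0x1a  N=0 Z=0
after  4: x0=0x41 x1=0xd9 x2=0x98 x3=0x5b  N=0 Z=0
after  5: x0=0x41 x1=0xd9 x2=0x71 x3=0x5b  N=0 Z=0
after  6: x0=0x41 x1=0xd9 x2=0x1a x3=0x5b  N=0 Z=0
-- IRQ taken; context saved, return-PC = 7 --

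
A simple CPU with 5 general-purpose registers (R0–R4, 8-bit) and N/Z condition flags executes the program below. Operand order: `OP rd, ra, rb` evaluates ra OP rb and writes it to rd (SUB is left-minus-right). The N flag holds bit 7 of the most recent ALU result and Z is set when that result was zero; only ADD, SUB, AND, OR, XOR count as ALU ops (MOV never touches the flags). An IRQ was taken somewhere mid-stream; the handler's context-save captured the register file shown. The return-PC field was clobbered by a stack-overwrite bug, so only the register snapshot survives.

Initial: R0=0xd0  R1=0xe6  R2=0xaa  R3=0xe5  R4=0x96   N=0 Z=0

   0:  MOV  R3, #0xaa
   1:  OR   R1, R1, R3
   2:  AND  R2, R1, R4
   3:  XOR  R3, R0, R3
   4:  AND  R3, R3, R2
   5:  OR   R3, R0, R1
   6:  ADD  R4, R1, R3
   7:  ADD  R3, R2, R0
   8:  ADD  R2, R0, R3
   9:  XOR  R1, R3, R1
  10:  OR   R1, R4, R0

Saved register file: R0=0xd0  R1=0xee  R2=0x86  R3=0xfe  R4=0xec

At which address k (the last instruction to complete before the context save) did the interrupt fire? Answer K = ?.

K = 6

after  0: R0=0xd0 R1=0xe6 R2=0xaa R3=0xaa R4=0x96  N=0 Z=0
after  1: R0=0xd0 R1=0xee R2=0xaa R3=0xaa R4=0x96  N=1 Z=0
after  2: R0=0xd0 R1=0xee R2=0x86 R3=0xaa R4=0x96  N=1 Z=0
after  3: R0=0xd0 R1=0xee R2=0x86 R3=0x7a R4=0x96  N=0 Z=0
after  4: R0=0xd0 R1=0xee R2=0x86 R3=0x02 R4=0x96  N=0 Z=0
after  5: R0=0xd0 R1=0xee R2=0x86 R3=0xfe R4=0x96  N=1 Z=0
after  6: R0=0xd0 R1=0xee R2=0x86 R3=0xfe R4=0xec  N=1 Z=0
-- IRQ taken; context saved, return-PC = 7 --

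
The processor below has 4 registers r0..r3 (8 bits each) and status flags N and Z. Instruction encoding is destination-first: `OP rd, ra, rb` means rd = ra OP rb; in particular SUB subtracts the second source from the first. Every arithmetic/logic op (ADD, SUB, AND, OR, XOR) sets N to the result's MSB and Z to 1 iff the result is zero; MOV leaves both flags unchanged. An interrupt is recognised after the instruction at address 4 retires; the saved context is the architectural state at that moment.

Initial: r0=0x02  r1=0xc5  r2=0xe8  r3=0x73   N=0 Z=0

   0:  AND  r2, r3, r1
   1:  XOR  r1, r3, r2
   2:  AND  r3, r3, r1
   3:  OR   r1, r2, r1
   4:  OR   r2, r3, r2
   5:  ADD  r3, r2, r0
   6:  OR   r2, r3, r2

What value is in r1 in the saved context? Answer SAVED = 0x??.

after  0: r0=0x02 r1=0xc5 r2=0x41 r3=0x73  N=0 Z=0
after  1: r0=0x02 r1=0x32 r2=0x41 r3=0x73  N=0 Z=0
after  2: r0=0x02 r1=0x32 r2=0x41 r3=0x32  N=0 Z=0
after  3: r0=0x02 r1=0x73 r2=0x41 r3=0x32  N=0 Z=0
after  4: r0=0x02 r1=0x73 r2=0x73 r3=0x32  N=0 Z=0
-- IRQ taken; context saved, return-PC = 5 --

SAVED = 0x73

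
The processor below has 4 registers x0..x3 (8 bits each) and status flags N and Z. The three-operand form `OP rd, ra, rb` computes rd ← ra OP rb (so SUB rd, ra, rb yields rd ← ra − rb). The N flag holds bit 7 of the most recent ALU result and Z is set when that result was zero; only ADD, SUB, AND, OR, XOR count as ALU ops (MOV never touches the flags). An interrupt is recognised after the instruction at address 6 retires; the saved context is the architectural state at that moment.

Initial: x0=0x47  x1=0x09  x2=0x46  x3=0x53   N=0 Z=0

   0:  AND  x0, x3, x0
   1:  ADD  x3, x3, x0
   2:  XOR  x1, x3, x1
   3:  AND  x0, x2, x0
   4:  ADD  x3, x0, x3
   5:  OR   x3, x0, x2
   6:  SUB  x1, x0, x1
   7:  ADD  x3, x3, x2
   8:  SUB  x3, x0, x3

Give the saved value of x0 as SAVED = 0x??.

SAVED = 0x42

after  0: x0=0x43 x1=0x09 x2=0x46 x3=0x53  N=0 Z=0
after  1: x0=0x43 x1=0x09 x2=0x46 x3=0x96  N=1 Z=0
after  2: x0=0x43 x1=0x9f x2=0x46 x3=0x96  N=1 Z=0
after  3: x0=0x42 x1=0x9f x2=0x46 x3=0x96  N=0 Z=0
after  4: x0=0x42 x1=0x9f x2=0x46 x3=0xd8  N=1 Z=0
after  5: x0=0x42 x1=0x9f x2=0x46 x3=0x46  N=0 Z=0
after  6: x0=0x42 x1=0xa3 x2=0x46 x3=0x46  N=1 Z=0
-- IRQ taken; context saved, return-PC = 7 --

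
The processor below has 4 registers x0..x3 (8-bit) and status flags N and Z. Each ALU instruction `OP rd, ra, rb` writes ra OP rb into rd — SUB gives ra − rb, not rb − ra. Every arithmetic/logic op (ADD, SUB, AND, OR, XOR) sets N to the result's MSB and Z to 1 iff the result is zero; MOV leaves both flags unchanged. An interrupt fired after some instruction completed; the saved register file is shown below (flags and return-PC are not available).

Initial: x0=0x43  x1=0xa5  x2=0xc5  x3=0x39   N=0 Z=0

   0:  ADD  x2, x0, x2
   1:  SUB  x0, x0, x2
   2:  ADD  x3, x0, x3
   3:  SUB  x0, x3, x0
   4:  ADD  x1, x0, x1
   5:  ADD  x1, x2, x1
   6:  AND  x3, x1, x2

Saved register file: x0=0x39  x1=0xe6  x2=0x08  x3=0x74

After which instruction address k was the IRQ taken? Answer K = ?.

after  0: x0=0x43 x1=0xa5 x2=0x08 x3=0x39  N=0 Z=0
after  1: x0=0x3b x1=0xa5 x2=0x08 x3=0x39  N=0 Z=0
after  2: x0=0x3b x1=0xa5 x2=0x08 x3=0x74  N=0 Z=0
after  3: x0=0x39 x1=0xa5 x2=0x08 x3=0x74  N=0 Z=0
after  4: x0=0x39 x1=0xde x2=0x08 x3=0x74  N=1 Z=0
after  5: x0=0x39 x1=0xe6 x2=0x08 x3=0x74  N=1 Z=0
-- IRQ taken; context saved, return-PC = 6 --

K = 5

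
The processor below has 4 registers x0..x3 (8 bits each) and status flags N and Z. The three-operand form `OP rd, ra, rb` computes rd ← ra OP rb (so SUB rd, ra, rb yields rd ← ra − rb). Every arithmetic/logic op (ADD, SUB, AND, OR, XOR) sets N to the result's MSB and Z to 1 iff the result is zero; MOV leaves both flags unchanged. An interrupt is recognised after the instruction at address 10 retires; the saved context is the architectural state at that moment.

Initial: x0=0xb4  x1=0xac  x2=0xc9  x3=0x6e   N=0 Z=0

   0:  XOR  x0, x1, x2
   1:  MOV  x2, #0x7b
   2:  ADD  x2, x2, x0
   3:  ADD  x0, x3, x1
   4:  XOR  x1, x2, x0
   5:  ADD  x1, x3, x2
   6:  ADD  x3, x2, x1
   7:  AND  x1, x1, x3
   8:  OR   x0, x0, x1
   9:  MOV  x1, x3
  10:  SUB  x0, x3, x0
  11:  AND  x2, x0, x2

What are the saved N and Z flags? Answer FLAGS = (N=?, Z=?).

after  0: x0=0x65 x1=0xac x2=0xc9 x3=0x6e  N=0 Z=0
after  1: x0=0x65 x1=0xac x2=0x7b x3=0x6e  N=0 Z=0
after  2: x0=0x65 x1=0xac x2=0xe0 x3=0x6e  N=1 Z=0
after  3: x0=0x1a x1=0xac x2=0xe0 x3=0x6e  N=0 Z=0
after  4: x0=0x1a x1=0xfa x2=0xe0 x3=0x6e  N=1 Z=0
after  5: x0=0x1a x1=0x4e x2=0xe0 x3=0x6e  N=0 Z=0
after  6: x0=0x1a x1=0x4e x2=0xe0 x3=0x2e  N=0 Z=0
after  7: x0=0x1a x1=0x0e x2=0xe0 x3=0x2e  N=0 Z=0
after  8: x0=0x1e x1=0x0e x2=0xe0 x3=0x2e  N=0 Z=0
after  9: x0=0x1e x1=0x2e x2=0xe0 x3=0x2e  N=0 Z=0
after 10: x0=0x10 x1=0x2e x2=0xe0 x3=0x2e  N=0 Z=0
-- IRQ taken; context saved, return-PC = 11 --

FLAGS = (N=0, Z=0)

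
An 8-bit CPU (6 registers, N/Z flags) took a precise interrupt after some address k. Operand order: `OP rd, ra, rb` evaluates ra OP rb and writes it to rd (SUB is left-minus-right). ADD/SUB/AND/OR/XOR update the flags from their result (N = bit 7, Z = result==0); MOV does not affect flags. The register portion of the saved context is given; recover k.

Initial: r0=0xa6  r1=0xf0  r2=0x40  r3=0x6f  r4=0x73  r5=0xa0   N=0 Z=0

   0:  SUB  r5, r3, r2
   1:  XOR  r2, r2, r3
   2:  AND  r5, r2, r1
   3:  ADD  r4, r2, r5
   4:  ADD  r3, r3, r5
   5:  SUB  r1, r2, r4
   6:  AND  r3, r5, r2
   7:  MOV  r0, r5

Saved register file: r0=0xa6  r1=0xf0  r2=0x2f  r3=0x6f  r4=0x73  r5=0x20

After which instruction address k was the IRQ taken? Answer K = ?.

after  0: r0=0xa6 r1=0xf0 r2=0x40 r3=0x6f r4=0x73 r5=0x2f  N=0 Z=0
after  1: r0=0xa6 r1=0xf0 r2=0x2f r3=0x6f r4=0x73 r5=0x2f  N=0 Z=0
after  2: r0=0xa6 r1=0xf0 r2=0x2f r3=0x6f r4=0x73 r5=0x20  N=0 Z=0
-- IRQ taken; context saved, return-PC = 3 --

K = 2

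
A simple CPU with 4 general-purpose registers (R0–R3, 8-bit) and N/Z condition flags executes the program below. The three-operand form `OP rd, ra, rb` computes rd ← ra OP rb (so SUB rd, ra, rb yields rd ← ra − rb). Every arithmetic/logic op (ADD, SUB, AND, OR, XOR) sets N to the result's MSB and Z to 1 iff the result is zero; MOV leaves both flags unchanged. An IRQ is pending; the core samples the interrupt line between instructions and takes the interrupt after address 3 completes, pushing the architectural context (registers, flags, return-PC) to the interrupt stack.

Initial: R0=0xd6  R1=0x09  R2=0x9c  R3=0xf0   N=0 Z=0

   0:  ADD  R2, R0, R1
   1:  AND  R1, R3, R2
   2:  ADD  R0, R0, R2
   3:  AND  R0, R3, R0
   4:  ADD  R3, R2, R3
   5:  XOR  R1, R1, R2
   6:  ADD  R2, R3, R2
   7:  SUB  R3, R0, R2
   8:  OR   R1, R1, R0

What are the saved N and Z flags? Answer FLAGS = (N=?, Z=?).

FLAGS = (N=1, Z=0)

after  0: R0=0xd6 R1=0x09 R2=0xdf R3=0xf0  N=1 Z=0
after  1: R0=0xd6 R1=0xd0 R2=0xdf R3=0xf0  N=1 Z=0
after  2: R0=0xb5 R1=0xd0 R2=0xdf R3=0xf0  N=1 Z=0
after  3: R0=0xb0 R1=0xd0 R2=0xdf R3=0xf0  N=1 Z=0
-- IRQ taken; context saved, return-PC = 4 --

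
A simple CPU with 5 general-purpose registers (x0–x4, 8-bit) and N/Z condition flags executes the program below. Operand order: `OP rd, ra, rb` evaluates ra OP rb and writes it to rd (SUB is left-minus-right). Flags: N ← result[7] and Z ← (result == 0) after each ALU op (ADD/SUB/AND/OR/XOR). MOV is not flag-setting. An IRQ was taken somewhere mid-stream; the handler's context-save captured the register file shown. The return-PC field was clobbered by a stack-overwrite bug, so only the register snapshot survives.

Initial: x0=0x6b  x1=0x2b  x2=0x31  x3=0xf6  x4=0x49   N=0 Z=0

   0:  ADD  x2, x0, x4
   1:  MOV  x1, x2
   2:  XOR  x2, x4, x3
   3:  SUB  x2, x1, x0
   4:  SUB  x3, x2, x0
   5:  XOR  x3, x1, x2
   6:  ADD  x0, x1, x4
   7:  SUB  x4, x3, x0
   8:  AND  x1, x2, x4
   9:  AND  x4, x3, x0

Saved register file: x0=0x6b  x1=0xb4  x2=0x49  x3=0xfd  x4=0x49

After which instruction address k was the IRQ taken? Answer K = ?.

K = 5

after  0: x0=0x6b x1=0x2b x2=0xb4 x3=0xf6 x4=0x49  N=1 Z=0
after  1: x0=0x6b x1=0xb4 x2=0xb4 x3=0xf6 x4=0x49  N=1 Z=0
after  2: x0=0x6b x1=0xb4 x2=0xbf x3=0xf6 x4=0x49  N=1 Z=0
after  3: x0=0x6b x1=0xb4 x2=0x49 x3=0xf6 x4=0x49  N=0 Z=0
after  4: x0=0x6b x1=0xb4 x2=0x49 x3=0xde x4=0x49  N=1 Z=0
after  5: x0=0x6b x1=0xb4 x2=0x49 x3=0xfd x4=0x49  N=1 Z=0
-- IRQ taken; context saved, return-PC = 6 --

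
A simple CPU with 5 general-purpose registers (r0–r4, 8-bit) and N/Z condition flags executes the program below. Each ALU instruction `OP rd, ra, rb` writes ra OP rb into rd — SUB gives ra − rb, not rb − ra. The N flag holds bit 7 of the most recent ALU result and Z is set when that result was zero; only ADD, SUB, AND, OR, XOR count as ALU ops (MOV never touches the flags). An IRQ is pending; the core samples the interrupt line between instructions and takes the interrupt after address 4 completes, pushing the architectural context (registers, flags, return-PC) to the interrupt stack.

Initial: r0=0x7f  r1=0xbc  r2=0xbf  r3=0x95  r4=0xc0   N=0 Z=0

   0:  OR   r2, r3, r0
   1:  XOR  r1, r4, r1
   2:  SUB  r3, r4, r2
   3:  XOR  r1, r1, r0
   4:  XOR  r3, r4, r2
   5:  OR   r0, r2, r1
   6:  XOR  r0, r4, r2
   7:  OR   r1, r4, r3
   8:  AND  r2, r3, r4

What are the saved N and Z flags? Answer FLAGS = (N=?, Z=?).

after  0: r0=0x7f r1=0xbc r2=0xff r3=0x95 r4=0xc0  N=1 Z=0
after  1: r0=0x7f r1=0x7c r2=0xff r3=0x95 r4=0xc0  N=0 Z=0
after  2: r0=0x7f r1=0x7c r2=0xff r3=0xc1 r4=0xc0  N=1 Z=0
after  3: r0=0x7f r1=0x03 r2=0xff r3=0xc1 r4=0xc0  N=0 Z=0
after  4: r0=0x7f r1=0x03 r2=0xff r3=0x3f r4=0xc0  N=0 Z=0
-- IRQ taken; context saved, return-PC = 5 --

FLAGS = (N=0, Z=0)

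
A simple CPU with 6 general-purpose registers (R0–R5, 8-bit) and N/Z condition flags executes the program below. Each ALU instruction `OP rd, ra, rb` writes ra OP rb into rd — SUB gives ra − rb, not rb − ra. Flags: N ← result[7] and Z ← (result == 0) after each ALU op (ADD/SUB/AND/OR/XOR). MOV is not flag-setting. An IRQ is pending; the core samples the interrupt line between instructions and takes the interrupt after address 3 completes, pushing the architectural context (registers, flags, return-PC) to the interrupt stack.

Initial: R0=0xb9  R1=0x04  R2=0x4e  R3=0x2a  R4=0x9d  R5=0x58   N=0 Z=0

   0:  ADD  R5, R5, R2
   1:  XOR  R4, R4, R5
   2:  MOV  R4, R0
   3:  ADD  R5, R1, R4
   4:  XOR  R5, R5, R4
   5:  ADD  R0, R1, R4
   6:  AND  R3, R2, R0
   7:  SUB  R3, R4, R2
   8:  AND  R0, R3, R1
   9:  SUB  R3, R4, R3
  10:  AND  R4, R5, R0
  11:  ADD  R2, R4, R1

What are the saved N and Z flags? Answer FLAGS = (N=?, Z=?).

after  0: R0=0xb9 R1=0x04 R2=0x4e R3=0x2a R4=0x9d R5=0xa6  N=1 Z=0
after  1: R0=0xb9 R1=0x04 R2=0x4e R3=0x2a R4=0x3b R5=0xa6  N=0 Z=0
after  2: R0=0xb9 R1=0x04 R2=0x4e R3=0x2a R4=0xb9 R5=0xa6  N=0 Z=0
after  3: R0=0xb9 R1=0x04 R2=0x4e R3=0x2a R4=0xb9 R5=0xbd  N=1 Z=0
-- IRQ taken; context saved, return-PC = 4 --

FLAGS = (N=1, Z=0)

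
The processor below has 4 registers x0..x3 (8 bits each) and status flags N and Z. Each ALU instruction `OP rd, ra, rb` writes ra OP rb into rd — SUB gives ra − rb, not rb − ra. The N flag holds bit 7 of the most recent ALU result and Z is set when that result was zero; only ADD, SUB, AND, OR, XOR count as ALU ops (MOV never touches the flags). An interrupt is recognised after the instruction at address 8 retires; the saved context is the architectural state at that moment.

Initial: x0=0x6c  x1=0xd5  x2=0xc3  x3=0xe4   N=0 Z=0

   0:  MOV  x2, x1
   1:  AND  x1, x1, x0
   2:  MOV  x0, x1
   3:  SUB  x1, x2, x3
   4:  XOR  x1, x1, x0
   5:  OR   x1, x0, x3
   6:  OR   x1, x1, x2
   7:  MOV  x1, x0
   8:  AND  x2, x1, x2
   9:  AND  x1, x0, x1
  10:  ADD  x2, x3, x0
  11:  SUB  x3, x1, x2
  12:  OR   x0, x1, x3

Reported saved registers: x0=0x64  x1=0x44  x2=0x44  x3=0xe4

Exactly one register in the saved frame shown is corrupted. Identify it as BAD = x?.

after  0: x0=0x6c x1=0xd5 x2=0xd5 x3=0xe4  N=0 Z=0
after  1: x0=0x6c x1=0x44 x2=0xd5 x3=0xe4  N=0 Z=0
after  2: x0=0x44 x1=0x44 x2=0xd5 x3=0xe4  N=0 Z=0
after  3: x0=0x44 x1=0xf1 x2=0xd5 x3=0xe4  N=1 Z=0
after  4: x0=0x44 x1=0xb5 x2=0xd5 x3=0xe4  N=1 Z=0
after  5: x0=0x44 x1=0xe4 x2=0xd5 x3=0xe4  N=1 Z=0
after  6: x0=0x44 x1=0xf5 x2=0xd5 x3=0xe4  N=1 Z=0
after  7: x0=0x44 x1=0x44 x2=0xd5 x3=0xe4  N=1 Z=0
after  8: x0=0x44 x1=0x44 x2=0x44 x3=0xe4  N=0 Z=0
-- IRQ taken; context saved, return-PC = 9 --
mismatch: x0: reported 0x64 vs actual 0x44

BAD = x0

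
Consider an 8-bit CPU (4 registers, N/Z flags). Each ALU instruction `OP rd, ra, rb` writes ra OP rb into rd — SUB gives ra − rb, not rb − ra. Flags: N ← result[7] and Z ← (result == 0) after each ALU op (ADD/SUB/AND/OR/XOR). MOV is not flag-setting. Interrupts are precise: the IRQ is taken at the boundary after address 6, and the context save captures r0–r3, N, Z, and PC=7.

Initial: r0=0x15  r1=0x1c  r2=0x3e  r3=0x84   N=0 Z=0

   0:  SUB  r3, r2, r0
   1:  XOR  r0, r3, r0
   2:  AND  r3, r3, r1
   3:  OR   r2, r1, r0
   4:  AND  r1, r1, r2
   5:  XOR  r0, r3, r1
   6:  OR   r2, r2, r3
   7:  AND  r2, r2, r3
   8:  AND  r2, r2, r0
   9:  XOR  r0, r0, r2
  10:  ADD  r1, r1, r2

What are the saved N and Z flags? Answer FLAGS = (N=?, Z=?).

after  0: r0=0x15 r1=0x1c r2=0x3e r3=0x29  N=0 Z=0
after  1: r0=0x3c r1=0x1c r2=0x3e r3=0x29  N=0 Z=0
after  2: r0=0x3c r1=0x1c r2=0x3e r3=0x08  N=0 Z=0
after  3: r0=0x3c r1=0x1c r2=0x3c r3=0x08  N=0 Z=0
after  4: r0=0x3c r1=0x1c r2=0x3c r3=0x08  N=0 Z=0
after  5: r0=0x14 r1=0x1c r2=0x3c r3=0x08  N=0 Z=0
after  6: r0=0x14 r1=0x1c r2=0x3c r3=0x08  N=0 Z=0
-- IRQ taken; context saved, return-PC = 7 --

FLAGS = (N=0, Z=0)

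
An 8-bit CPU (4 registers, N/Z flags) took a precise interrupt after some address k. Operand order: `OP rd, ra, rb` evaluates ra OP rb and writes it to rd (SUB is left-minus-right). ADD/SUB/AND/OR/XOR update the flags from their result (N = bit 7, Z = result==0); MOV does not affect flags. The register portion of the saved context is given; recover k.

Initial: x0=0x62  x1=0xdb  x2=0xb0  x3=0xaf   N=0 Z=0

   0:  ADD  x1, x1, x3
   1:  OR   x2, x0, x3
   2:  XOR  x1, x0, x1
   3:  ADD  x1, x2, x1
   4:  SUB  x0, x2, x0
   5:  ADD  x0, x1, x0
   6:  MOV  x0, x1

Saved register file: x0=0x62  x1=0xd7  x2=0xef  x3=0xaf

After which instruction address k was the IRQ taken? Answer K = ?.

K = 3

after  0: x0=0x62 x1=0x8a x2=0xb0 x3=0xaf  N=1 Z=0
after  1: x0=0x62 x1=0x8a x2=0xef x3=0xaf  N=1 Z=0
after  2: x0=0x62 x1=0xe8 x2=0xef x3=0xaf  N=1 Z=0
after  3: x0=0x62 x1=0xd7 x2=0xef x3=0xaf  N=1 Z=0
-- IRQ taken; context saved, return-PC = 4 --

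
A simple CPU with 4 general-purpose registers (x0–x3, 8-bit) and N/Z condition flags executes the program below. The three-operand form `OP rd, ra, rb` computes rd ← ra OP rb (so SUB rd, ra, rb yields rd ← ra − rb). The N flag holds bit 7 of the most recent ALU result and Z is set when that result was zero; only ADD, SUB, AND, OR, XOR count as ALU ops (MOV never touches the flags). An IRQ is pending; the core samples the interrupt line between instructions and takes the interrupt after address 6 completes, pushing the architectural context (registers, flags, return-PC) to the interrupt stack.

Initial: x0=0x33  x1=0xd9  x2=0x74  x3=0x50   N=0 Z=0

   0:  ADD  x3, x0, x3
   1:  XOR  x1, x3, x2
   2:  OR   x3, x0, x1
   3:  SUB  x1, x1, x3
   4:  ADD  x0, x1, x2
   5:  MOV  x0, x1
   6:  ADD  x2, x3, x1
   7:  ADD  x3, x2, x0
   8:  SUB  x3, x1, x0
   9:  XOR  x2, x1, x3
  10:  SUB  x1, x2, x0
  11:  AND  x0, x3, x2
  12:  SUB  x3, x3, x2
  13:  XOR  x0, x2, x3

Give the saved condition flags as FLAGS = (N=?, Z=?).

FLAGS = (N=1, Z=0)

after  0: x0=0x33 x1=0xd9 x2=0x74 x3=0x83  N=1 Z=0
after  1: x0=0x33 x1=0xf7 x2=0x74 x3=0x83  N=1 Z=0
after  2: x0=0x33 x1=0xf7 x2=0x74 x3=0xf7  N=1 Z=0
after  3: x0=0x33 x1=0x00 x2=0x74 x3=0xf7  N=0 Z=1
after  4: x0=0x74 x1=0x00 x2=0x74 x3=0xf7  N=0 Z=0
after  5: x0=0x00 x1=0x00 x2=0x74 x3=0xf7  N=0 Z=0
after  6: x0=0x00 x1=0x00 x2=0xf7 x3=0xf7  N=1 Z=0
-- IRQ taken; context saved, return-PC = 7 --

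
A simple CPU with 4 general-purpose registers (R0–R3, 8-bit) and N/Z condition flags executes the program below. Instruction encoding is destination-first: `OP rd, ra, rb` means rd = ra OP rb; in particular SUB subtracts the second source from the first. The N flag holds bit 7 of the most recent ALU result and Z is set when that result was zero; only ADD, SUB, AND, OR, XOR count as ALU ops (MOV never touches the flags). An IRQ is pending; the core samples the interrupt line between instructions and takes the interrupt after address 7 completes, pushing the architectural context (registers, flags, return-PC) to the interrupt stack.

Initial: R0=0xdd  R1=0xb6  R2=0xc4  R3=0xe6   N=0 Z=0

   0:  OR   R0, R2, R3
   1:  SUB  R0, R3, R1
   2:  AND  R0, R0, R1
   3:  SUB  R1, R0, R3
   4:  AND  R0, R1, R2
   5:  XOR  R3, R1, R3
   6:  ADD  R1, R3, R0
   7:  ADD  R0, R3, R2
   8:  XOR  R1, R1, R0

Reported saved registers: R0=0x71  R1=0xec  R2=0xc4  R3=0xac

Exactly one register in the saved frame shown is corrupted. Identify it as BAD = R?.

after  0: R0=0xe6 R1=0xb6 R2=0xc4 R3=0xe6  N=1 Z=0
after  1: R0=0x30 R1=0xb6 R2=0xc4 R3=0xe6  N=0 Z=0
after  2: R0=0x30 R1=0xb6 R2=0xc4 R3=0xe6  N=0 Z=0
after  3: R0=0x30 R1=0x4a R2=0xc4 R3=0xe6  N=0 Z=0
after  4: R0=0x40 R1=0x4a R2=0xc4 R3=0xe6  N=0 Z=0
after  5: R0=0x40 R1=0x4a R2=0xc4 R3=0xac  N=1 Z=0
after  6: R0=0x40 R1=0xec R2=0xc4 R3=0xac  N=1 Z=0
after  7: R0=0x70 R1=0xec R2=0xc4 R3=0xac  N=0 Z=0
-- IRQ taken; context saved, return-PC = 8 --
mismatch: R0: reported 0x71 vs actual 0x70

BAD = R0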